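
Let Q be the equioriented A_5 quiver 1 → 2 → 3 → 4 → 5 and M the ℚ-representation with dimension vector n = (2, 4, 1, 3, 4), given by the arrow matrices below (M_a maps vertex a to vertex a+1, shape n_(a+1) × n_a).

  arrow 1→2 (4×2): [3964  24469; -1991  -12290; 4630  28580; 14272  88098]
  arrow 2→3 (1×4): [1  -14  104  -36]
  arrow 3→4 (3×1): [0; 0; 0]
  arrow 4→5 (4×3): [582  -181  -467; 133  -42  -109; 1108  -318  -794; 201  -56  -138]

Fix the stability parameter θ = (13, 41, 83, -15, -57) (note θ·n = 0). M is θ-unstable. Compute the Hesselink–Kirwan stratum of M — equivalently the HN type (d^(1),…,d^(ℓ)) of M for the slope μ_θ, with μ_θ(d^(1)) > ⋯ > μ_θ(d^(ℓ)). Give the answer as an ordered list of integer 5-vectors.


Barcode: M ≅ I[1,2], I[1,3], I[2,2]^2, I[4,5]^3, I[5,5]. HN layers by μ_θ (5 steps, strictly decreasing):
  μ^(1)=83; μ^(2)=41; μ^(3)=13; μ^(4)=-36; μ^(5)=-57

((0, 0, 1, 0, 0); (0, 4, 0, 0, 0); (2, 0, 0, 0, 0); (0, 0, 0, 3, 3); (0, 0, 0, 0, 1))


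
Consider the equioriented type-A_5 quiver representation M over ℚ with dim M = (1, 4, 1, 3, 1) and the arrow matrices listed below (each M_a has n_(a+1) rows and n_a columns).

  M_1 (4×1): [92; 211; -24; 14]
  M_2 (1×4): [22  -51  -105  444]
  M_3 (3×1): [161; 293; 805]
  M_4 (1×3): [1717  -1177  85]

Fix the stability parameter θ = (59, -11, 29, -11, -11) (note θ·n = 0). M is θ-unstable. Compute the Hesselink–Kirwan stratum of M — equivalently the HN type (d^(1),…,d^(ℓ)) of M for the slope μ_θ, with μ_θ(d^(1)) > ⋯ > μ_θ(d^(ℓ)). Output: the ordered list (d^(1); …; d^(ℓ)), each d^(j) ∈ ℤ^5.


Interval decomposition of M: I[1,5], I[2,2]^3, I[4,4]^2.
HN type (ℓ=2): μ^(1)=11; μ^(2)=-11

((1, 1, 1, 1, 1); (0, 3, 0, 2, 0))


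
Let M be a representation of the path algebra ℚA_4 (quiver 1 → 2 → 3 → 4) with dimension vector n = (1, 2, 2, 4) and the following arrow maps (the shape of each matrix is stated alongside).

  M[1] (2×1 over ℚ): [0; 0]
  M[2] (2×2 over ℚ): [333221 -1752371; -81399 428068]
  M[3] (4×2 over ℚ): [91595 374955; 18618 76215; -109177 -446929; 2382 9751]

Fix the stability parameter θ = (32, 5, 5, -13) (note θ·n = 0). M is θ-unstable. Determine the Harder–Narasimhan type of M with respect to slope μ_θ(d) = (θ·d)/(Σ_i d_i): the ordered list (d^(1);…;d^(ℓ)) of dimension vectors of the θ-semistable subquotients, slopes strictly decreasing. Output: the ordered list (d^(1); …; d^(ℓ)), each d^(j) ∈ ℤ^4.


Barcode: M ≅ I[1,1], I[2,4]^2, I[4,4]^2. HN layers by μ_θ (3 steps, strictly decreasing):
  μ^(1)=32; μ^(2)=-1; μ^(3)=-13

((1, 0, 0, 0); (0, 2, 2, 2); (0, 0, 0, 2))


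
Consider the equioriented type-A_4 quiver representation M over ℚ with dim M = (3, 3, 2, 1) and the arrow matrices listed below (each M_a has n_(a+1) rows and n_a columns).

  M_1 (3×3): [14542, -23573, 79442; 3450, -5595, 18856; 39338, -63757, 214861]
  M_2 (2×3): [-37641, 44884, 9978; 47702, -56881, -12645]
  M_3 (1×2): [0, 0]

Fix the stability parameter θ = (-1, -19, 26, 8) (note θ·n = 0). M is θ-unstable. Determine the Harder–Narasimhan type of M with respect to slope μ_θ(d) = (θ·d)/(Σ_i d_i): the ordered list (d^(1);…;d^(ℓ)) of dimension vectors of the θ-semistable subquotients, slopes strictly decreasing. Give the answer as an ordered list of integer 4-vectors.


Barcode: M ≅ I[1,1], I[1,3]^2, I[2,2], I[4,4]. HN layers by μ_θ (5 steps, strictly decreasing):
  μ^(1)=26; μ^(2)=8; μ^(3)=-1; μ^(4)=-10; μ^(5)=-19

((0, 0, 2, 0); (0, 0, 0, 1); (1, 0, 0, 0); (2, 2, 0, 0); (0, 1, 0, 0))


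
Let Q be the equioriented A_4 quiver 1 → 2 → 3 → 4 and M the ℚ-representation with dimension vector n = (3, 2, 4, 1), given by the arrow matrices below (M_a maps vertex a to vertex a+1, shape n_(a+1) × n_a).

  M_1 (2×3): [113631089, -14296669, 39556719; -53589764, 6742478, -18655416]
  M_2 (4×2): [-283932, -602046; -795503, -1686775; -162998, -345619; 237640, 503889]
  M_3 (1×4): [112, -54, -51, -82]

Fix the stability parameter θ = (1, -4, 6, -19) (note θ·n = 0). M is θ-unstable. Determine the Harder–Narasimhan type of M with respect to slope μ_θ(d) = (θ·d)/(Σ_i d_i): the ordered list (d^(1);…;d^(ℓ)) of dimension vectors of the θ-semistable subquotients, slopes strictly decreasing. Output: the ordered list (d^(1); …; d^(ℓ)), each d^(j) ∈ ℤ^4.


Barcode: M ≅ I[1,1], I[1,3], I[1,4], I[3,3]^2. HN layers by μ_θ (4 steps, strictly decreasing):
  μ^(1)=6; μ^(2)=1; μ^(3)=-3/2; μ^(4)=-4

((0, 0, 3, 0); (1, 0, 0, 0); (1, 1, 0, 0); (1, 1, 1, 1))


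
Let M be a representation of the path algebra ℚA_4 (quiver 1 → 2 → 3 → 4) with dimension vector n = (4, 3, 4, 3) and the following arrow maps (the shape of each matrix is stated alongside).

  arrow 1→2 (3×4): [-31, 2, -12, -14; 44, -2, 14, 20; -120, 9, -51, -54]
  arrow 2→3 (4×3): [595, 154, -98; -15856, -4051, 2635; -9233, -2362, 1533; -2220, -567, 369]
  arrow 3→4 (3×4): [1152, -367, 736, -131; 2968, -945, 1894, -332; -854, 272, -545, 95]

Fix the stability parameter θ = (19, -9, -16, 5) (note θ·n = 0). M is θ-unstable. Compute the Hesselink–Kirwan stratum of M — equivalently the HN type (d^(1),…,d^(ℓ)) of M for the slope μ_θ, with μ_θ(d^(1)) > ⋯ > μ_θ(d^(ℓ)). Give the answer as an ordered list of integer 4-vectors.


Via rank(M_{q-1}∘⋯∘M_p): M ≅ I[1,1]^2, I[1,4]^2, I[2,4], I[3,3].
μ_θ-semistable layers: μ^(1)=19; μ^(2)=5; μ^(3)=-2; μ^(4)=-25/2; μ^(5)=-16

((2, 0, 0, 0); (0, 0, 0, 3); (2, 2, 2, 0); (0, 1, 1, 0); (0, 0, 1, 0))


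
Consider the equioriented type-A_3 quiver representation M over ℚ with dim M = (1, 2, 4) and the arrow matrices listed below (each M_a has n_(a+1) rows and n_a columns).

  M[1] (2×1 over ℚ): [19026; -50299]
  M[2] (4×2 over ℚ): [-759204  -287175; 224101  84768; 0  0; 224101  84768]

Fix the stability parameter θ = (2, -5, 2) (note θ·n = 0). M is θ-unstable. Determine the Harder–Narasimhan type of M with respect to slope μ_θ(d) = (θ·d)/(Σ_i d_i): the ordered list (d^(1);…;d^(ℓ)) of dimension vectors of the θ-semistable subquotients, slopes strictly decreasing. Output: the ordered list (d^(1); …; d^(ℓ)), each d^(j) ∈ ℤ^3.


Via rank(M_{q-1}∘⋯∘M_p): M ≅ I[1,3], I[2,3], I[3,3]^2.
μ_θ-semistable layers: μ^(1)=2; μ^(2)=-3/2; μ^(3)=-5

((0, 0, 4); (1, 1, 0); (0, 1, 0))


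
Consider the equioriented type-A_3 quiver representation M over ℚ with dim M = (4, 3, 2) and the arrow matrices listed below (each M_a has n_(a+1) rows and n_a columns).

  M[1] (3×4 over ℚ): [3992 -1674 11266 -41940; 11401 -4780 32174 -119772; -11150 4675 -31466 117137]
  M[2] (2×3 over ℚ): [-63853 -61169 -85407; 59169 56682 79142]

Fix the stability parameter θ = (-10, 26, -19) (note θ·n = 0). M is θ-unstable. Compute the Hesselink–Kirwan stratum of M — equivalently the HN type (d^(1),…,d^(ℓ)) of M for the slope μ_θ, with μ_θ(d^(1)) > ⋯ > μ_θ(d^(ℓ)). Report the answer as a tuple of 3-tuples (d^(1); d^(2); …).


Barcode: M ≅ I[1,1], I[1,2], I[1,3]^2. HN layers by μ_θ (3 steps, strictly decreasing):
  μ^(1)=26; μ^(2)=7/2; μ^(3)=-10

((0, 1, 0); (0, 2, 2); (4, 0, 0))


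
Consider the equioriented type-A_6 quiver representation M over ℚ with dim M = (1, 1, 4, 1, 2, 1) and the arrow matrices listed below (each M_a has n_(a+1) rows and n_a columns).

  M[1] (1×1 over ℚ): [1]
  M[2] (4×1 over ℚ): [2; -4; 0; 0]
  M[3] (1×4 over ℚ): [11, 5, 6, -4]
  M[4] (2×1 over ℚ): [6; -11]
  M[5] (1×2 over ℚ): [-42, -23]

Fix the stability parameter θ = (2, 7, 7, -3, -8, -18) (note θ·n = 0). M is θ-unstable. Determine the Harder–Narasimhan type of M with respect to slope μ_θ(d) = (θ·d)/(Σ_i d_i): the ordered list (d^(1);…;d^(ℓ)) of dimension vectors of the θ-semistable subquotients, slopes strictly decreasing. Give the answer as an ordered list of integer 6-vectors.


Interval decomposition of M: I[1,6], I[3,3]^3, I[5,5].
HN type (ℓ=3): μ^(1)=7; μ^(2)=-13/6; μ^(3)=-8

((0, 0, 3, 0, 0, 0); (1, 1, 1, 1, 1, 1); (0, 0, 0, 0, 1, 0))


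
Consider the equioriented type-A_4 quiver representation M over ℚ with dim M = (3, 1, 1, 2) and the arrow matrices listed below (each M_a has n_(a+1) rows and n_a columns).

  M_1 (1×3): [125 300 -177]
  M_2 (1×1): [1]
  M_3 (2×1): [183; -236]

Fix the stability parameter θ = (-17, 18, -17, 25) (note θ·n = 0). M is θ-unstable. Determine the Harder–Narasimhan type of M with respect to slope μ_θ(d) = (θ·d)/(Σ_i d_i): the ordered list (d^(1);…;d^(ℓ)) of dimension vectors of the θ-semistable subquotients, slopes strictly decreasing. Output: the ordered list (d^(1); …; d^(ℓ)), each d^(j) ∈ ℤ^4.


Via rank(M_{q-1}∘⋯∘M_p): M ≅ I[1,1]^2, I[1,4], I[4,4].
μ_θ-semistable layers: μ^(1)=25; μ^(2)=1/2; μ^(3)=-17

((0, 0, 0, 2); (0, 1, 1, 0); (3, 0, 0, 0))


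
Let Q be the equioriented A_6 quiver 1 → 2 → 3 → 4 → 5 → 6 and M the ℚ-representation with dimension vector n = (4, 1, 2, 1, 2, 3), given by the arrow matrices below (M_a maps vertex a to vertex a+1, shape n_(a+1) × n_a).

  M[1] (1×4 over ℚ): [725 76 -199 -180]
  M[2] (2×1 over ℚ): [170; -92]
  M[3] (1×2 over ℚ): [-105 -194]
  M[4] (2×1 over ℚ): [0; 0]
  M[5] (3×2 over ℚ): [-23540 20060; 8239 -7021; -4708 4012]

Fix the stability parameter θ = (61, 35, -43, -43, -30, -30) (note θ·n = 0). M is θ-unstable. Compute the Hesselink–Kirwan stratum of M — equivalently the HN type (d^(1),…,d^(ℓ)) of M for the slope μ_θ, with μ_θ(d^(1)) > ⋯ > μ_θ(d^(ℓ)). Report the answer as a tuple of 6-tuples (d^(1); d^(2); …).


Via rank(M_{q-1}∘⋯∘M_p): M ≅ I[1,1]^3, I[1,4], I[3,3], I[5,5], I[5,6], I[6,6]^2.
μ_θ-semistable layers: μ^(1)=61; μ^(2)=5/2; μ^(3)=-30; μ^(4)=-43

((3, 0, 0, 0, 0, 0); (1, 1, 1, 1, 0, 0); (0, 0, 0, 0, 2, 3); (0, 0, 1, 0, 0, 0))


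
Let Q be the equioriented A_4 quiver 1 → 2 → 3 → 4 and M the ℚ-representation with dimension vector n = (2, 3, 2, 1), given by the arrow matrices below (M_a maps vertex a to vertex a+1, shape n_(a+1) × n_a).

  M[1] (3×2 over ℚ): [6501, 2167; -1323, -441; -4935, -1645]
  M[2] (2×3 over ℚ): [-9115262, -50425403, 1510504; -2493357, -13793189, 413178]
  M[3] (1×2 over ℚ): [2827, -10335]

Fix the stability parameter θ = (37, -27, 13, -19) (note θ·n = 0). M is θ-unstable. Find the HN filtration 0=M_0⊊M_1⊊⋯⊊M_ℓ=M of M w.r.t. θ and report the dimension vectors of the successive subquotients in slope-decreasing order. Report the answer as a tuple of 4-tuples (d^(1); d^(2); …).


Barcode: M ≅ I[1,1], I[1,4], I[2,2], I[2,3]. HN layers by μ_θ (4 steps, strictly decreasing):
  μ^(1)=37; μ^(2)=13; μ^(3)=1; μ^(4)=-27

((1, 0, 0, 0); (0, 0, 1, 0); (1, 1, 1, 1); (0, 2, 0, 0))


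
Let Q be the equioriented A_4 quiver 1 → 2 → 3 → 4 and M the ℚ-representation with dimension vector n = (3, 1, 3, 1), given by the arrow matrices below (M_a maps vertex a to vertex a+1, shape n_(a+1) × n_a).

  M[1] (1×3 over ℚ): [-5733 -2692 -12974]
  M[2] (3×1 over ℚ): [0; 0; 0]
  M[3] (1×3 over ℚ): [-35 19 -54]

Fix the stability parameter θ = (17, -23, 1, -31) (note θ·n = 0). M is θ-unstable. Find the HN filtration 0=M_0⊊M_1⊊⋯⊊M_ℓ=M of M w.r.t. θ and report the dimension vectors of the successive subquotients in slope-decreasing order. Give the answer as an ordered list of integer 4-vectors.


Barcode: M ≅ I[1,1]^2, I[1,2], I[3,3]^2, I[3,4]. HN layers by μ_θ (4 steps, strictly decreasing):
  μ^(1)=17; μ^(2)=1; μ^(3)=-3; μ^(4)=-15

((2, 0, 0, 0); (0, 0, 2, 0); (1, 1, 0, 0); (0, 0, 1, 1))


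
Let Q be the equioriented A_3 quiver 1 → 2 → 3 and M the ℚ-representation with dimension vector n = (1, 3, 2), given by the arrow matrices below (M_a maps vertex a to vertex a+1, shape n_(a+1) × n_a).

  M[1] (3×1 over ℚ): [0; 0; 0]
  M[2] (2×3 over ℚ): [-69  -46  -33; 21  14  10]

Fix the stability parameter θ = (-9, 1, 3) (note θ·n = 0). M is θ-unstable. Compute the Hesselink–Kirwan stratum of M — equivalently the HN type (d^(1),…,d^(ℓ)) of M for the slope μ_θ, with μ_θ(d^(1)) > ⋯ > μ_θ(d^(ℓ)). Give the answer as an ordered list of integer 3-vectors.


Barcode: M ≅ I[1,1], I[2,2], I[2,3]^2. HN layers by μ_θ (3 steps, strictly decreasing):
  μ^(1)=3; μ^(2)=1; μ^(3)=-9

((0, 0, 2); (0, 3, 0); (1, 0, 0))


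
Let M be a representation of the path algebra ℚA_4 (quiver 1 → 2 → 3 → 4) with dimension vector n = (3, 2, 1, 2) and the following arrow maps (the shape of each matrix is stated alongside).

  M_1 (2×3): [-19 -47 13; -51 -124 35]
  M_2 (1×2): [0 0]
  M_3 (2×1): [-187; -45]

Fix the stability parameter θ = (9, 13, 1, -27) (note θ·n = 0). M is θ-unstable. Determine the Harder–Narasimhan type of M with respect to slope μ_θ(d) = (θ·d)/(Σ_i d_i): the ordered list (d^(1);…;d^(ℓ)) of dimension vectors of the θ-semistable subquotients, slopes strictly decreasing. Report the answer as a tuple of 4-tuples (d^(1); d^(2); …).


Via rank(M_{q-1}∘⋯∘M_p): M ≅ I[1,1], I[1,2]^2, I[3,4], I[4,4].
μ_θ-semistable layers: μ^(1)=13; μ^(2)=9; μ^(3)=-13; μ^(4)=-27

((0, 2, 0, 0); (3, 0, 0, 0); (0, 0, 1, 1); (0, 0, 0, 1))


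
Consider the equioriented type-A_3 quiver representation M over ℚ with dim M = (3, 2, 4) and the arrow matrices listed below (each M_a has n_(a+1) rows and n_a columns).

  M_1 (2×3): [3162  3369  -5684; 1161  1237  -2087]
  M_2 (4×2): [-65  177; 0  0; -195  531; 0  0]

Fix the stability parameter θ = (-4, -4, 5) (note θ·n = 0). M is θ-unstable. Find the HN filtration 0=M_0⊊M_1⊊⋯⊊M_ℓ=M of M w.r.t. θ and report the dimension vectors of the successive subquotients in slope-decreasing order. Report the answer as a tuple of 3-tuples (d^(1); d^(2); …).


Interval decomposition of M: I[1,1], I[1,2], I[1,3], I[3,3]^3.
HN type (ℓ=2): μ^(1)=5; μ^(2)=-4

((0, 0, 4); (3, 2, 0))


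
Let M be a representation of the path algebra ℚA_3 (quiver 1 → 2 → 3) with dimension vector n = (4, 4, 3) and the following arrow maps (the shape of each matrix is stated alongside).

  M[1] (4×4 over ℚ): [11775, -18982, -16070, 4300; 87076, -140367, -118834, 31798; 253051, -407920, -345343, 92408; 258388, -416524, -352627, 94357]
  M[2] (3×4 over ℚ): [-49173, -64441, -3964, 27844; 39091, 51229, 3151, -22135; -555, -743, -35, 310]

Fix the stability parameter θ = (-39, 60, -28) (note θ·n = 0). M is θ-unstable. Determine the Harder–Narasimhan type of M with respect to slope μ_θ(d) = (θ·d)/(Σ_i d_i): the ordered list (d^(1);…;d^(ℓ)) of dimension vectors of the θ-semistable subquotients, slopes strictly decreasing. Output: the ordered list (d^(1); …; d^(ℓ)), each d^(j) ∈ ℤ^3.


Interval decomposition of M: I[1,2], I[1,3]^3.
HN type (ℓ=3): μ^(1)=60; μ^(2)=16; μ^(3)=-39

((0, 1, 0); (0, 3, 3); (4, 0, 0))


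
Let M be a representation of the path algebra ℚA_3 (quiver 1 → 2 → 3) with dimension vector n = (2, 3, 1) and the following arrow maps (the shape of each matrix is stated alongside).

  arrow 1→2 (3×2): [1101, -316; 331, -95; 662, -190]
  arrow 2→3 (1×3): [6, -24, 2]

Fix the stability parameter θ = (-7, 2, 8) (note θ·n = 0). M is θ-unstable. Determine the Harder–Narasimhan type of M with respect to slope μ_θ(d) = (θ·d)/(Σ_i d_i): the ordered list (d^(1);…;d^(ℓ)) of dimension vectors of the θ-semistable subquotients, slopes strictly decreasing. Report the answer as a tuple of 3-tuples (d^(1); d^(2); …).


Barcode: M ≅ I[1,2], I[1,3], I[2,2]. HN layers by μ_θ (3 steps, strictly decreasing):
  μ^(1)=8; μ^(2)=2; μ^(3)=-7

((0, 0, 1); (0, 3, 0); (2, 0, 0))


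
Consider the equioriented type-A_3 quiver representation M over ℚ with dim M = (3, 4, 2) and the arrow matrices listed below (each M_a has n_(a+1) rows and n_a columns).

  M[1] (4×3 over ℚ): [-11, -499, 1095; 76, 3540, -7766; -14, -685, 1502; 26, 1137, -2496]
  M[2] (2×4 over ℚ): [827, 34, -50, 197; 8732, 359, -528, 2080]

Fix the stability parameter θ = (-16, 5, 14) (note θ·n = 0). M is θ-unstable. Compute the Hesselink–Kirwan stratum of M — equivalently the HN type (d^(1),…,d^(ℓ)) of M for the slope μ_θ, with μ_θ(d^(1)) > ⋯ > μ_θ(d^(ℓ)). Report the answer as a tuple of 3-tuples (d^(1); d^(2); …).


Interval decomposition of M: I[1,2], I[1,3]^2, I[2,2].
HN type (ℓ=3): μ^(1)=14; μ^(2)=5; μ^(3)=-16

((0, 0, 2); (0, 4, 0); (3, 0, 0))


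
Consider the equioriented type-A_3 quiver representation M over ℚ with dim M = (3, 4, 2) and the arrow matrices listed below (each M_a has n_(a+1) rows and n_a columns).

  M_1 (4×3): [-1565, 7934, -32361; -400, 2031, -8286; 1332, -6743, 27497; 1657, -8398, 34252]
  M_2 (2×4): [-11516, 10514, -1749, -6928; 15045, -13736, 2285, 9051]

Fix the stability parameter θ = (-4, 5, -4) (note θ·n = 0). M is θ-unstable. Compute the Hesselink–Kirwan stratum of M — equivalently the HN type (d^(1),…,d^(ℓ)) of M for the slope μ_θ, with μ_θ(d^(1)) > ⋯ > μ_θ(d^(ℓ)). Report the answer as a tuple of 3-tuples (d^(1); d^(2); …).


Via rank(M_{q-1}∘⋯∘M_p): M ≅ I[1,2], I[1,3]^2, I[2,2].
μ_θ-semistable layers: μ^(1)=5; μ^(2)=1/2; μ^(3)=-4

((0, 2, 0); (0, 2, 2); (3, 0, 0))


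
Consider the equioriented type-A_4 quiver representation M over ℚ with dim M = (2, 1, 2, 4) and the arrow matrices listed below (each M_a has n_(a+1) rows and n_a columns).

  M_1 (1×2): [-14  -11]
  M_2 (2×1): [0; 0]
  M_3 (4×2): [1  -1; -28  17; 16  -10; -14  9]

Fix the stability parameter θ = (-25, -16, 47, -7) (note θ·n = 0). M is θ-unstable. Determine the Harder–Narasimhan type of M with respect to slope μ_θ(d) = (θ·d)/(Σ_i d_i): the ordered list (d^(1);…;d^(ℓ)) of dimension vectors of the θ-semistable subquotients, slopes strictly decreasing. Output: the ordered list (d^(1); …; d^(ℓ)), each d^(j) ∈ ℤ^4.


Interval decomposition of M: I[1,1], I[1,2], I[3,4]^2, I[4,4]^2.
HN type (ℓ=4): μ^(1)=20; μ^(2)=-7; μ^(3)=-16; μ^(4)=-25

((0, 0, 2, 2); (0, 0, 0, 2); (0, 1, 0, 0); (2, 0, 0, 0))


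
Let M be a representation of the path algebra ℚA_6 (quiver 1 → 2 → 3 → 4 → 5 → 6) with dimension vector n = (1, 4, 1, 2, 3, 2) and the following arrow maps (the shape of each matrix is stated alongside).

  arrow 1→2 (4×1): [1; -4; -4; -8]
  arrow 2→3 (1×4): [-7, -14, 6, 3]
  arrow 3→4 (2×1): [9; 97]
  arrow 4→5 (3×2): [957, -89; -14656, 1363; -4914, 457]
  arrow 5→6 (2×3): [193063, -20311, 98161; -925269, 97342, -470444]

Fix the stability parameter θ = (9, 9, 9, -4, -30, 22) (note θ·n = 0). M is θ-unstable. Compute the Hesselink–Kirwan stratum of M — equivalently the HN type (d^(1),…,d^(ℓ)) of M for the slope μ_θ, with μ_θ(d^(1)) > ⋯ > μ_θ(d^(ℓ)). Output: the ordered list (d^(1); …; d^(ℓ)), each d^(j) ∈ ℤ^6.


Via rank(M_{q-1}∘⋯∘M_p): M ≅ I[1,6], I[2,2]^3, I[4,5], I[5,6].
μ_θ-semistable layers: μ^(1)=22; μ^(2)=9; μ^(3)=-7/5; μ^(4)=-17; μ^(5)=-30

((0, 0, 0, 0, 0, 2); (0, 3, 0, 0, 0, 0); (1, 1, 1, 1, 1, 0); (0, 0, 0, 1, 1, 0); (0, 0, 0, 0, 1, 0))


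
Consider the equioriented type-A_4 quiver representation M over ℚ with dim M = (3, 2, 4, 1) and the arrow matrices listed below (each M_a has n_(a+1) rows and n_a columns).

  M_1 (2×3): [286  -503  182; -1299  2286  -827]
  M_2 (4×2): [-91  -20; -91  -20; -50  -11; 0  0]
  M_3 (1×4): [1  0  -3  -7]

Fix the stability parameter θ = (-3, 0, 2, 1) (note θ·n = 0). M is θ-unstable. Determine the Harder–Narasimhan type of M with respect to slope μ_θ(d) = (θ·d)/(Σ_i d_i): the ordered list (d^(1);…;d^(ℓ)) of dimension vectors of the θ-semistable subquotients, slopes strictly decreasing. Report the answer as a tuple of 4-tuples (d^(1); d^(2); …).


Barcode: M ≅ I[1,1], I[1,3], I[1,4], I[3,3]^2. HN layers by μ_θ (4 steps, strictly decreasing):
  μ^(1)=2; μ^(2)=3/2; μ^(3)=0; μ^(4)=-3

((0, 0, 3, 0); (0, 0, 1, 1); (0, 2, 0, 0); (3, 0, 0, 0))


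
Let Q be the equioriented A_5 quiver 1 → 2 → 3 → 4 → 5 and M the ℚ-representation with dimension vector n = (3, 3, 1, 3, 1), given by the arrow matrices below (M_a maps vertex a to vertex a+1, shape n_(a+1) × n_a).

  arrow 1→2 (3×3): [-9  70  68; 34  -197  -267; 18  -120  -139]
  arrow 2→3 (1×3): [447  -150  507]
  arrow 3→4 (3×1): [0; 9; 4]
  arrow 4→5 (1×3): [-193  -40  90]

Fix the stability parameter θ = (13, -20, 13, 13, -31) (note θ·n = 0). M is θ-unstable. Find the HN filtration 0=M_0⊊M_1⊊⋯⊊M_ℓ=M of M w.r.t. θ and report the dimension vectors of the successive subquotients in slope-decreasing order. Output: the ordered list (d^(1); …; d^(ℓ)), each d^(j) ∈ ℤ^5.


Via rank(M_{q-1}∘⋯∘M_p): M ≅ I[1,2]^2, I[1,4], I[4,4], I[4,5].
μ_θ-semistable layers: μ^(1)=13; μ^(2)=-7/2; μ^(3)=-9

((0, 0, 1, 2, 0); (3, 3, 0, 0, 0); (0, 0, 0, 1, 1))


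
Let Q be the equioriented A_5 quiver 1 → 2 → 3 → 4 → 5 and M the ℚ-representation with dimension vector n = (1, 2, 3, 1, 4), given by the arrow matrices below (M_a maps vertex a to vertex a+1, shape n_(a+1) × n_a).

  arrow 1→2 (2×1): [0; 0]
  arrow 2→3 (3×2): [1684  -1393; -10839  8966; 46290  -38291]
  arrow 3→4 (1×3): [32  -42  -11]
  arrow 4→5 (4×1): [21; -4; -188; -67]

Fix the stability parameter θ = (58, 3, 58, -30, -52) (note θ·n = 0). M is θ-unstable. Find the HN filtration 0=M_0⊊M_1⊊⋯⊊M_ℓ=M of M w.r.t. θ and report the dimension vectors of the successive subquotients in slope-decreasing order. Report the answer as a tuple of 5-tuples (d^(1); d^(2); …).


Via rank(M_{q-1}∘⋯∘M_p): M ≅ I[1,1], I[2,3], I[2,5], I[3,3], I[5,5]^3.
μ_θ-semistable layers: μ^(1)=58; μ^(2)=3; μ^(3)=-21/4; μ^(4)=-52

((1, 0, 2, 0, 0); (0, 1, 0, 0, 0); (0, 1, 1, 1, 1); (0, 0, 0, 0, 3))


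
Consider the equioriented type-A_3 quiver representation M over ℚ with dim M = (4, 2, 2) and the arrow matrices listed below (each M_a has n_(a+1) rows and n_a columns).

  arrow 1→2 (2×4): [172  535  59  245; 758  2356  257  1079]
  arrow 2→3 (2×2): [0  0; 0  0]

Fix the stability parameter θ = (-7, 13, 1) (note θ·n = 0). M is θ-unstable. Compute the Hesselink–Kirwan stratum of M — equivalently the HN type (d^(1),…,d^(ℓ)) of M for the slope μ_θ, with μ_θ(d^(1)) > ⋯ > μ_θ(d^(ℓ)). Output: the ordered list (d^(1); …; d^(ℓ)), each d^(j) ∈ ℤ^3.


Interval decomposition of M: I[1,1]^2, I[1,2]^2, I[3,3]^2.
HN type (ℓ=3): μ^(1)=13; μ^(2)=1; μ^(3)=-7

((0, 2, 0); (0, 0, 2); (4, 0, 0))


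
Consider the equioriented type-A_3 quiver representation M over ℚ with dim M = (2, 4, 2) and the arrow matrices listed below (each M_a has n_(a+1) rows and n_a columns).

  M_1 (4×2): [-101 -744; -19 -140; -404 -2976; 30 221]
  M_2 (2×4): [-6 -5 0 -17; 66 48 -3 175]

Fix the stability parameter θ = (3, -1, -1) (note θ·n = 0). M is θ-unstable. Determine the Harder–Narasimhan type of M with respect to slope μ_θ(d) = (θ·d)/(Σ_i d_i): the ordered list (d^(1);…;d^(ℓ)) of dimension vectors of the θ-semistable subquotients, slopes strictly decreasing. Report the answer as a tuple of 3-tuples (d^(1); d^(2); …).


Interval decomposition of M: I[1,3]^2, I[2,2]^2.
HN type (ℓ=2): μ^(1)=1/3; μ^(2)=-1

((2, 2, 2); (0, 2, 0))


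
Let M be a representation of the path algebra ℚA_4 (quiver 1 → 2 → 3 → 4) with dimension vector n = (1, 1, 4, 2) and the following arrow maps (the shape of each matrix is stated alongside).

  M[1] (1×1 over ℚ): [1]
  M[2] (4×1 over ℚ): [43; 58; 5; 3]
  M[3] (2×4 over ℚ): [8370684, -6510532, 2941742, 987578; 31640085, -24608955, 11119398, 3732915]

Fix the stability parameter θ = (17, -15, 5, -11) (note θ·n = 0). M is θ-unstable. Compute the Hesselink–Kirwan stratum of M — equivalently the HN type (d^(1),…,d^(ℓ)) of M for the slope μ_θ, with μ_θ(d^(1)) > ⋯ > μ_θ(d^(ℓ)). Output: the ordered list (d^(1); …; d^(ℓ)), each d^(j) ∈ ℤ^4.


Via rank(M_{q-1}∘⋯∘M_p): M ≅ I[1,3], I[3,3], I[3,4]^2.
μ_θ-semistable layers: μ^(1)=5; μ^(2)=1; μ^(3)=-3

((0, 0, 2, 0); (1, 1, 0, 0); (0, 0, 2, 2))


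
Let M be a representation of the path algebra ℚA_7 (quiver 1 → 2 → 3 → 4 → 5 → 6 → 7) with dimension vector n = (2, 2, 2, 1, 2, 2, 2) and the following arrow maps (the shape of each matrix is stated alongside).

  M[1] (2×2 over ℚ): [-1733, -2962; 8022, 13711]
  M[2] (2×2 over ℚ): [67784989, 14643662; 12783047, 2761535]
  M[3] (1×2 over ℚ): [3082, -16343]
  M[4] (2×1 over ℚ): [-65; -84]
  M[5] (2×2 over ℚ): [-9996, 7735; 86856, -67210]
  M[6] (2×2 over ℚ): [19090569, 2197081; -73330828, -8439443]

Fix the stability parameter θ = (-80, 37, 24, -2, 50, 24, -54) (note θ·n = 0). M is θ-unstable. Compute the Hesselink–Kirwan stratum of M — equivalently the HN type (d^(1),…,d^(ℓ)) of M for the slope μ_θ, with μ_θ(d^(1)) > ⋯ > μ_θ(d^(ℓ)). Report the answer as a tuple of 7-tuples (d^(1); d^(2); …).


Barcode: M ≅ I[1,3], I[1,5], I[5,7], I[6,7]. HN layers by μ_θ (6 steps, strictly decreasing):
  μ^(1)=50; μ^(2)=61/2; μ^(3)=59/3; μ^(4)=20/3; μ^(5)=-15; μ^(6)=-80

((0, 0, 0, 0, 1, 0, 0); (0, 1, 1, 0, 0, 0, 0); (0, 1, 1, 1, 0, 0, 0); (0, 0, 0, 0, 1, 1, 1); (0, 0, 0, 0, 0, 1, 1); (2, 0, 0, 0, 0, 0, 0))


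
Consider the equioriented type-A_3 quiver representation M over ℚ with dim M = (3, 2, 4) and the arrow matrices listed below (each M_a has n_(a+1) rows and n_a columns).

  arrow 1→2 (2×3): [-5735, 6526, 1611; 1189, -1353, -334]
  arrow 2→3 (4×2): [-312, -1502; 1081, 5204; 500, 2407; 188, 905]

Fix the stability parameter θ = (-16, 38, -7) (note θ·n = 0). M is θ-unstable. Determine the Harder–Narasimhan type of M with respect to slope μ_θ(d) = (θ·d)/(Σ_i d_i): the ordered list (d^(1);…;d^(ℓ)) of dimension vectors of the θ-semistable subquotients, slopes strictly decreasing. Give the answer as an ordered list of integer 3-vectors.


Via rank(M_{q-1}∘⋯∘M_p): M ≅ I[1,1], I[1,3]^2, I[3,3]^2.
μ_θ-semistable layers: μ^(1)=31/2; μ^(2)=-7; μ^(3)=-16

((0, 2, 2); (0, 0, 2); (3, 0, 0))


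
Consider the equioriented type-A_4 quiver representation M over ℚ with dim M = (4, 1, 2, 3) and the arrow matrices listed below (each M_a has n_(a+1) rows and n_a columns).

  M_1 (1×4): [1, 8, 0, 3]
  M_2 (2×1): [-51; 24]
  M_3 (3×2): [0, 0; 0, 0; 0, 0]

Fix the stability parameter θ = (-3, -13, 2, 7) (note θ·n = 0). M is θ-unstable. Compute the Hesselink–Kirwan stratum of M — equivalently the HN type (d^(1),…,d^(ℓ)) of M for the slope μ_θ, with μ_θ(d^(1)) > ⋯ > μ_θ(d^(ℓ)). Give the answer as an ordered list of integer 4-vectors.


Interval decomposition of M: I[1,1]^3, I[1,3], I[3,3], I[4,4]^3.
HN type (ℓ=4): μ^(1)=7; μ^(2)=2; μ^(3)=-3; μ^(4)=-8

((0, 0, 0, 3); (0, 0, 2, 0); (3, 0, 0, 0); (1, 1, 0, 0))


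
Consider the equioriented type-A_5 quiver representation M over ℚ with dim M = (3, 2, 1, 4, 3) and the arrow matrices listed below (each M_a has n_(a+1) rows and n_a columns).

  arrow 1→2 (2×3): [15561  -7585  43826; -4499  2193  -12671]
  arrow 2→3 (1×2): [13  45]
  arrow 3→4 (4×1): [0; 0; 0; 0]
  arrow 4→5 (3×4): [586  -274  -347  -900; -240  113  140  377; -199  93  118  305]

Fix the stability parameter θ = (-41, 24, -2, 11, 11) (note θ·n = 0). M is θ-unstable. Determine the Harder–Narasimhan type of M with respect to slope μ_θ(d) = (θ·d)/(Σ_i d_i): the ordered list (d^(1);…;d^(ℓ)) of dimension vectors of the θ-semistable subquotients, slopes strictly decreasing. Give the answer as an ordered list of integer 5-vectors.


Via rank(M_{q-1}∘⋯∘M_p): M ≅ I[1,1], I[1,2], I[1,3], I[4,4], I[4,5]^3.
μ_θ-semistable layers: μ^(1)=24; μ^(2)=11; μ^(3)=-41

((0, 1, 0, 0, 0); (0, 1, 1, 4, 3); (3, 0, 0, 0, 0))


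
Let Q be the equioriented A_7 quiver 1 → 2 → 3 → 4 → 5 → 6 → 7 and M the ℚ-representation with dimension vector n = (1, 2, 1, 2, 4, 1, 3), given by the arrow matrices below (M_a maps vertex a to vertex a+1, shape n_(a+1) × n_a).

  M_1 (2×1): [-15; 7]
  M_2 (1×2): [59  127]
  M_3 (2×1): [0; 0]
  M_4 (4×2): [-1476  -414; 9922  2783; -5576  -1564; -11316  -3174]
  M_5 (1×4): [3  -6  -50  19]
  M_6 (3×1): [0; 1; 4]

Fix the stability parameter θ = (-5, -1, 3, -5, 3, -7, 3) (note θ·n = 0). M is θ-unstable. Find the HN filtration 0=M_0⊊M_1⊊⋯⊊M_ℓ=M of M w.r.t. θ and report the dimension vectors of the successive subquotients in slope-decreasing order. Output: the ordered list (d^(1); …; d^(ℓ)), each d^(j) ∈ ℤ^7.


Interval decomposition of M: I[1,3], I[2,2], I[4,4], I[4,7], I[5,5]^3, I[7,7]^2.
HN type (ℓ=4): μ^(1)=3; μ^(2)=-1; μ^(3)=-2; μ^(4)=-5

((0, 0, 1, 0, 3, 0, 3); (0, 2, 0, 0, 0, 0, 0); (0, 0, 0, 0, 1, 1, 0); (1, 0, 0, 2, 0, 0, 0))


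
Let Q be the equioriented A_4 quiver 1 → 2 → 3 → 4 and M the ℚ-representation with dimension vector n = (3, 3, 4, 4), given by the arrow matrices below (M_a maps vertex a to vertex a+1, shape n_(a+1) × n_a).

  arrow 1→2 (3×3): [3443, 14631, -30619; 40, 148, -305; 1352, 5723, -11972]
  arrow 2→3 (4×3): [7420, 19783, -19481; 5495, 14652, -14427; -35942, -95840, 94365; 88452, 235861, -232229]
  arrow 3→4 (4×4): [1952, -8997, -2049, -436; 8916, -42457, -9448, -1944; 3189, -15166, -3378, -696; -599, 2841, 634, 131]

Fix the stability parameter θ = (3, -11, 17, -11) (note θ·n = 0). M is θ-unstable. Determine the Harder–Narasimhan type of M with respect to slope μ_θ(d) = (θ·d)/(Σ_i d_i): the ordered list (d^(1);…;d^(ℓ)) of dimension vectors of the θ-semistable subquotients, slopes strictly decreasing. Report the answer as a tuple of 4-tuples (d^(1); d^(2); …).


Barcode: M ≅ I[1,4]^3, I[3,4]. HN layers by μ_θ (2 steps, strictly decreasing):
  μ^(1)=3; μ^(2)=-4

((0, 0, 4, 4); (3, 3, 0, 0))


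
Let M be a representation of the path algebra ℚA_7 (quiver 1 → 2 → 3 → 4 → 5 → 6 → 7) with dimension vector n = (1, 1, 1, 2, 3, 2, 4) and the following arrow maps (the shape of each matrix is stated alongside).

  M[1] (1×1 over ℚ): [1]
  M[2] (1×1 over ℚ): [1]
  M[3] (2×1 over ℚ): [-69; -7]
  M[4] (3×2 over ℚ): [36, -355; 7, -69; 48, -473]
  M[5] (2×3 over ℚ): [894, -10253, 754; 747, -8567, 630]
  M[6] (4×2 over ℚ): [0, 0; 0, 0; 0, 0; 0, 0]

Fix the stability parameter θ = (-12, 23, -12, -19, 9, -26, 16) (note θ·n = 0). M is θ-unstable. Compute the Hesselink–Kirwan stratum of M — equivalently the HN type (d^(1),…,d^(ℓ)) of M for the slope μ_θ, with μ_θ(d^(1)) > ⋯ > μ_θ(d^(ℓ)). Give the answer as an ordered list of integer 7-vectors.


Via rank(M_{q-1}∘⋯∘M_p): M ≅ I[1,6], I[4,6], I[5,5], I[7,7]^4.
μ_θ-semistable layers: μ^(1)=16; μ^(2)=9; μ^(3)=-5; μ^(4)=-17/2; μ^(5)=-12; μ^(6)=-19

((0, 0, 0, 0, 0, 0, 4); (0, 0, 0, 0, 1, 0, 0); (0, 1, 1, 1, 1, 1, 0); (0, 0, 0, 0, 1, 1, 0); (1, 0, 0, 0, 0, 0, 0); (0, 0, 0, 1, 0, 0, 0))


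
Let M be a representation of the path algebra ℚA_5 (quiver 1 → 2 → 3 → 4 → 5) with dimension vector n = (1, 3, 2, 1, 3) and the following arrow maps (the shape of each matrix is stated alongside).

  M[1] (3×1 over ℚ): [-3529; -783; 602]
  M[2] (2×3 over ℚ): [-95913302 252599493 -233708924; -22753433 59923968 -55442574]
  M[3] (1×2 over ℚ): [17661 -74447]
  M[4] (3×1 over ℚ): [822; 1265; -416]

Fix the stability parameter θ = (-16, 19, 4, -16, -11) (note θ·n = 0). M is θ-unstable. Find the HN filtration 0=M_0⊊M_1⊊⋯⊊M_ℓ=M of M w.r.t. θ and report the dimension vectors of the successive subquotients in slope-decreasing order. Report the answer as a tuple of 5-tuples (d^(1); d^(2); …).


Via rank(M_{q-1}∘⋯∘M_p): M ≅ I[1,5], I[2,2], I[2,3], I[5,5]^2.
μ_θ-semistable layers: μ^(1)=19; μ^(2)=23/2; μ^(3)=-1; μ^(4)=-11; μ^(5)=-16

((0, 1, 0, 0, 0); (0, 1, 1, 0, 0); (0, 1, 1, 1, 1); (0, 0, 0, 0, 2); (1, 0, 0, 0, 0))


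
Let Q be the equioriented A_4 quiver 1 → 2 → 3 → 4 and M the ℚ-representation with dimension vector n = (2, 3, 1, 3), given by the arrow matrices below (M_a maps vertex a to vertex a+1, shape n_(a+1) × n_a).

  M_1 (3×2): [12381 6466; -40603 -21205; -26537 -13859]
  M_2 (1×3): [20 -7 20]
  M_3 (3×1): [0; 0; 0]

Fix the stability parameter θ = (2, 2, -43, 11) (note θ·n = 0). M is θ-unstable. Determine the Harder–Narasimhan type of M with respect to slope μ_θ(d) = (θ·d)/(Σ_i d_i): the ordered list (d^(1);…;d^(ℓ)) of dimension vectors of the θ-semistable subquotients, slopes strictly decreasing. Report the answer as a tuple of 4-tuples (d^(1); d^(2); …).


Interval decomposition of M: I[1,2], I[1,3], I[2,2], I[4,4]^3.
HN type (ℓ=3): μ^(1)=11; μ^(2)=2; μ^(3)=-13

((0, 0, 0, 3); (1, 2, 0, 0); (1, 1, 1, 0))


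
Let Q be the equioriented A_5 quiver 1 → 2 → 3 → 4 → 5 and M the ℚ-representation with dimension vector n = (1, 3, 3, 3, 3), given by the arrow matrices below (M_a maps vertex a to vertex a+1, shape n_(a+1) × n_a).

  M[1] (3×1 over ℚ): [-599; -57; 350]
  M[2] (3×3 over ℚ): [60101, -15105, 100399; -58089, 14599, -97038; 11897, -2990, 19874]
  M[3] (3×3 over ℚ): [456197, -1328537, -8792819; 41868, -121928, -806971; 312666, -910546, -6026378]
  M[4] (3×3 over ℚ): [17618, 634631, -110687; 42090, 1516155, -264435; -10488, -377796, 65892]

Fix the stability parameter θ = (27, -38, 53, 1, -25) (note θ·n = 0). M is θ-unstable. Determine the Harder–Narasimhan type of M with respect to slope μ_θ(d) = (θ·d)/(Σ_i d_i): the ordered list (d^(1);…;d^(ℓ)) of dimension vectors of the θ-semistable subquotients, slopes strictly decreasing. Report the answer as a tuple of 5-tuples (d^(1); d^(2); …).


Barcode: M ≅ I[1,5], I[2,3], I[2,4], I[4,4], I[5,5]^2. HN layers by μ_θ (7 steps, strictly decreasing):
  μ^(1)=53; μ^(2)=27; μ^(3)=29/3; μ^(4)=1; μ^(5)=-11/2; μ^(6)=-25; μ^(7)=-38

((0, 0, 1, 0, 0); (0, 0, 1, 1, 0); (0, 0, 1, 1, 1); (0, 0, 0, 1, 0); (1, 1, 0, 0, 0); (0, 0, 0, 0, 2); (0, 2, 0, 0, 0))


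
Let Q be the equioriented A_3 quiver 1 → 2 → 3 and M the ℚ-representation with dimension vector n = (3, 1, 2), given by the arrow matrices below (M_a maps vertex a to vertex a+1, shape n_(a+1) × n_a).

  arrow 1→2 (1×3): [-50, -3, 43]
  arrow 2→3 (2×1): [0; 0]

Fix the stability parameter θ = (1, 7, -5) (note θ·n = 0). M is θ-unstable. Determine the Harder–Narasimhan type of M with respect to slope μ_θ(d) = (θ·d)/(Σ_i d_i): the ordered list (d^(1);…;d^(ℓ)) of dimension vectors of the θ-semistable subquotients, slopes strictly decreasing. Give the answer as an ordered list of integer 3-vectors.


Via rank(M_{q-1}∘⋯∘M_p): M ≅ I[1,1]^2, I[1,2], I[3,3]^2.
μ_θ-semistable layers: μ^(1)=7; μ^(2)=1; μ^(3)=-5

((0, 1, 0); (3, 0, 0); (0, 0, 2))


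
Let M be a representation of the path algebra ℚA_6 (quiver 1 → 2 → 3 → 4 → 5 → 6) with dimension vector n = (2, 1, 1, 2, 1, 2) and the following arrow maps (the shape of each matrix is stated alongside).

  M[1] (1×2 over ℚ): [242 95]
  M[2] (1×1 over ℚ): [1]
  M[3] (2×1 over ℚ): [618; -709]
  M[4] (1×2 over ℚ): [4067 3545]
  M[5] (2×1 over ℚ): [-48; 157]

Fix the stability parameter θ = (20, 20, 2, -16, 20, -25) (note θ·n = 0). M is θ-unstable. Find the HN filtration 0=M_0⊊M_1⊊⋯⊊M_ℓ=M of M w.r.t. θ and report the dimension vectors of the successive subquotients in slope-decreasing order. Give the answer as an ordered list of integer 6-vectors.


Interval decomposition of M: I[1,1], I[1,6], I[4,4], I[6,6].
HN type (ℓ=4): μ^(1)=20; μ^(2)=7/2; μ^(3)=-16; μ^(4)=-25

((1, 0, 0, 0, 0, 0); (1, 1, 1, 1, 1, 1); (0, 0, 0, 1, 0, 0); (0, 0, 0, 0, 0, 1))


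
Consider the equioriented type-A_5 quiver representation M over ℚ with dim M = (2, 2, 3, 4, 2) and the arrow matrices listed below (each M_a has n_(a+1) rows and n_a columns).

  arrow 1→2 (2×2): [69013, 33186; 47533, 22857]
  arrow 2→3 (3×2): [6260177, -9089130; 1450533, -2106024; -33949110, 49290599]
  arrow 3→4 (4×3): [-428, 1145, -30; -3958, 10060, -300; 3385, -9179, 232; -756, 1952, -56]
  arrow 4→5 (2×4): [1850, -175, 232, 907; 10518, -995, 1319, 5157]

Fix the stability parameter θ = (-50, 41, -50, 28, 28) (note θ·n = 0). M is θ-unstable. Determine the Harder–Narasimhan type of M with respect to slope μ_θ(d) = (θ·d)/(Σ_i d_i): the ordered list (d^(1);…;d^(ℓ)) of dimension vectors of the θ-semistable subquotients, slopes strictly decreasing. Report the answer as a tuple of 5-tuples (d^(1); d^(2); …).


Interval decomposition of M: I[1,4], I[1,5], I[3,3], I[4,4], I[4,5].
HN type (ℓ=3): μ^(1)=28; μ^(2)=-9/2; μ^(3)=-50

((0, 0, 0, 4, 2); (0, 2, 2, 0, 0); (2, 0, 1, 0, 0))


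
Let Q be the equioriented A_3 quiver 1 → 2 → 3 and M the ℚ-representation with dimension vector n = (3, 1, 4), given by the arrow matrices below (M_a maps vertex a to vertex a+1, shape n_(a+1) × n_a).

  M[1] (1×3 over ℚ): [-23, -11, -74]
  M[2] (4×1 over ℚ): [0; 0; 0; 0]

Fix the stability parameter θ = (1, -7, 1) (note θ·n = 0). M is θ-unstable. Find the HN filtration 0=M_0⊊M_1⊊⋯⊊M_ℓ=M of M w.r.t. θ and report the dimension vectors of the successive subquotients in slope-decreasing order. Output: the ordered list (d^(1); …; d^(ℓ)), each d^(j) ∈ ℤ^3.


Interval decomposition of M: I[1,1]^2, I[1,2], I[3,3]^4.
HN type (ℓ=2): μ^(1)=1; μ^(2)=-3

((2, 0, 4); (1, 1, 0))


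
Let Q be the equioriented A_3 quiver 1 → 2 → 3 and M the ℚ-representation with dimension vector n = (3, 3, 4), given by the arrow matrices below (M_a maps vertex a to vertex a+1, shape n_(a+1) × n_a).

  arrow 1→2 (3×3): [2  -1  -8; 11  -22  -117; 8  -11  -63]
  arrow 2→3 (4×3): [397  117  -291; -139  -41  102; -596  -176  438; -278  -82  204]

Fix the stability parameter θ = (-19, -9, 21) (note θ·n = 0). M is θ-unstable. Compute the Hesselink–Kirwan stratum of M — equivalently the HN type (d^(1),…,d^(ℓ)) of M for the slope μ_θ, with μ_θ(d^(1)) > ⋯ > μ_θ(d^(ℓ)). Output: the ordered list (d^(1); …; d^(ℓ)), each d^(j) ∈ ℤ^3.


Via rank(M_{q-1}∘⋯∘M_p): M ≅ I[1,2], I[1,3]^2, I[3,3]^2.
μ_θ-semistable layers: μ^(1)=21; μ^(2)=-9; μ^(3)=-19

((0, 0, 4); (0, 3, 0); (3, 0, 0))


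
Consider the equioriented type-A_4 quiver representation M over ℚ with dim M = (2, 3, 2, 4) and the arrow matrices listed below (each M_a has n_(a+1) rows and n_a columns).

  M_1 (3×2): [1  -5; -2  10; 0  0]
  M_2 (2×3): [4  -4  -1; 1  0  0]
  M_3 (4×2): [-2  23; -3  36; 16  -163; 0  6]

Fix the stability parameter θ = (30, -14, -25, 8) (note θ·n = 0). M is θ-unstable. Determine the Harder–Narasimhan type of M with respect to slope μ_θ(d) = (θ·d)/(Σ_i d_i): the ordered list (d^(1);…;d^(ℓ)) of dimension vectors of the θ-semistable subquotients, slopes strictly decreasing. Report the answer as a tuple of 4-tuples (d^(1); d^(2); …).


Barcode: M ≅ I[1,1], I[1,4], I[2,2], I[2,4], I[4,4]^2. HN layers by μ_θ (5 steps, strictly decreasing):
  μ^(1)=30; μ^(2)=8; μ^(3)=-3; μ^(4)=-14; μ^(5)=-39/2

((1, 0, 0, 0); (0, 0, 0, 4); (1, 1, 1, 0); (0, 1, 0, 0); (0, 1, 1, 0))


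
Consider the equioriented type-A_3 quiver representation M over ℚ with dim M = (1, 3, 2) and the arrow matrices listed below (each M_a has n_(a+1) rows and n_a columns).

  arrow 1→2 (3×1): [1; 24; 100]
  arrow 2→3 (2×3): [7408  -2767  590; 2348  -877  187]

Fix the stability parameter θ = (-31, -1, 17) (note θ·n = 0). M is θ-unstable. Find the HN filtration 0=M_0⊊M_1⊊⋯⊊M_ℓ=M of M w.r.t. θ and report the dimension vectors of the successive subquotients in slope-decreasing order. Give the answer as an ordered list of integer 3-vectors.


Barcode: M ≅ I[1,2], I[2,3]^2. HN layers by μ_θ (3 steps, strictly decreasing):
  μ^(1)=17; μ^(2)=-1; μ^(3)=-31

((0, 0, 2); (0, 3, 0); (1, 0, 0))


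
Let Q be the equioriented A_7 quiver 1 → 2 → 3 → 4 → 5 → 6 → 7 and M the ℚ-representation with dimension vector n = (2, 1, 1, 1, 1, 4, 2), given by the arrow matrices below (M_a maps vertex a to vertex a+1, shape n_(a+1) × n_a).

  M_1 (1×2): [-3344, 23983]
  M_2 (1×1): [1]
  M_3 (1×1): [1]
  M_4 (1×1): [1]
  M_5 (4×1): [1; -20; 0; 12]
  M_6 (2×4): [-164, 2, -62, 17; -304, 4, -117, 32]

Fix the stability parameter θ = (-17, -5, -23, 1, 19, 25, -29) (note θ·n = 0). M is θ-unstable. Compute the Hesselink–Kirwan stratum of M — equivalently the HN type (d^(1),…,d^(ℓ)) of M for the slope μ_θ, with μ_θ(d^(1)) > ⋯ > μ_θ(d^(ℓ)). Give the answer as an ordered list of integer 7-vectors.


Barcode: M ≅ I[1,1], I[1,6], I[6,6], I[6,7]^2. HN layers by μ_θ (6 steps, strictly decreasing):
  μ^(1)=25; μ^(2)=19; μ^(3)=1; μ^(4)=-2; μ^(5)=-14; μ^(6)=-17

((0, 0, 0, 0, 0, 2, 0); (0, 0, 0, 0, 1, 0, 0); (0, 0, 0, 1, 0, 0, 0); (0, 0, 0, 0, 0, 2, 2); (0, 1, 1, 0, 0, 0, 0); (2, 0, 0, 0, 0, 0, 0))
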